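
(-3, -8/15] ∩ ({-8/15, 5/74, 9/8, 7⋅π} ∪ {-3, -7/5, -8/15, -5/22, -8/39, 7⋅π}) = {-7/5, -8/15}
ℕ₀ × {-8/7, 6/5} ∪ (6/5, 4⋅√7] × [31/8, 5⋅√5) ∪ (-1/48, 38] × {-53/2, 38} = (ℕ₀ × {-8/7, 6/5}) ∪ ((-1/48, 38] × {-53/2, 38}) ∪ ((6/5, 4⋅√7] × [31/8, 5⋅√5))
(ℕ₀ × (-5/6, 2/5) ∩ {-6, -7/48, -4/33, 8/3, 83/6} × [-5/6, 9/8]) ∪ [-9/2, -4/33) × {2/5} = [-9/2, -4/33) × {2/5}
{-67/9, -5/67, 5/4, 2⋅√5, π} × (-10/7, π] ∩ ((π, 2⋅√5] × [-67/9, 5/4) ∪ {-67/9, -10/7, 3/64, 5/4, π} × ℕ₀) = ({-67/9, 5/4, π} × {0, 1, 2, 3}) ∪ ({2⋅√5} × (-10/7, 5/4))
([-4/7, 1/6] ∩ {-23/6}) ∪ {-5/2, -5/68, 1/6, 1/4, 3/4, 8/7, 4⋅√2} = {-5/2, -5/68, 1/6, 1/4, 3/4, 8/7, 4⋅√2}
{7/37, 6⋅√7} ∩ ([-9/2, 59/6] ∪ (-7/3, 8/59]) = {7/37}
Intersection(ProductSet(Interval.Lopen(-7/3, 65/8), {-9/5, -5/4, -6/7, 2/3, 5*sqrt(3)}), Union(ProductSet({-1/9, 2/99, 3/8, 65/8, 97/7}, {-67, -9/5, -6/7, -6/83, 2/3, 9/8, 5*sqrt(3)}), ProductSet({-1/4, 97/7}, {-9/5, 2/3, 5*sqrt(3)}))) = Union(ProductSet({-1/4}, {-9/5, 2/3, 5*sqrt(3)}), ProductSet({-1/9, 2/99, 3/8, 65/8}, {-9/5, -6/7, 2/3, 5*sqrt(3)}))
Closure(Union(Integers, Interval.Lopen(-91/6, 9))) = Union(Integers, Interval(-91/6, 9))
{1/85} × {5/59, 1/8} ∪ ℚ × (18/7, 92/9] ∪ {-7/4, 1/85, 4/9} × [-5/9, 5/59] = ({1/85} × {5/59, 1/8}) ∪ (ℚ × (18/7, 92/9]) ∪ ({-7/4, 1/85, 4/9} × [-5/9, 5/59])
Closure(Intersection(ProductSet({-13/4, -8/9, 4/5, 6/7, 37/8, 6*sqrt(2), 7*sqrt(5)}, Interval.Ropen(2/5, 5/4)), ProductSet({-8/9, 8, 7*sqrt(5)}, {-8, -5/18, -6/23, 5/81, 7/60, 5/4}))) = EmptySet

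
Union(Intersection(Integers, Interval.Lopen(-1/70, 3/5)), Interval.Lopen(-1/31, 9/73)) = Union(Interval.Lopen(-1/31, 9/73), Range(0, 1, 1))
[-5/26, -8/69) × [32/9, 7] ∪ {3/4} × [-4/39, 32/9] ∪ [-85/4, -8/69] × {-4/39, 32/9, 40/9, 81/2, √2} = ({3/4} × [-4/39, 32/9]) ∪ ([-5/26, -8/69) × [32/9, 7]) ∪ ([-85/4, -8/69] × {-4/39, 32/9, 40/9, 81/2, √2})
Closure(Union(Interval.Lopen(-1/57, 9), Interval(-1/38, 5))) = Interval(-1/38, 9)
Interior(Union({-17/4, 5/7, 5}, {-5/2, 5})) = EmptySet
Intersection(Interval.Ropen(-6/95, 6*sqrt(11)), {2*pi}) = {2*pi}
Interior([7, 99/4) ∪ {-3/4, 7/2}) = (7, 99/4)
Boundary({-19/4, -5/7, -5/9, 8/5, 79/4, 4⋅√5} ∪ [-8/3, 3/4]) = {-19/4, -8/3, 3/4, 8/5, 79/4, 4⋅√5}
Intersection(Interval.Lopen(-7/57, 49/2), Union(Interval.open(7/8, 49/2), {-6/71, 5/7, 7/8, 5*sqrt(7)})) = Union({-6/71, 5/7}, Interval.Ropen(7/8, 49/2))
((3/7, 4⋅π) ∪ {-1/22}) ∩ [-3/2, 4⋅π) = {-1/22} ∪ (3/7, 4⋅π)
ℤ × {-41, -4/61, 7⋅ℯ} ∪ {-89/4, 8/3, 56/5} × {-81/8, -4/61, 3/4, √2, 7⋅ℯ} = (ℤ × {-41, -4/61, 7⋅ℯ}) ∪ ({-89/4, 8/3, 56/5} × {-81/8, -4/61, 3/4, √2, 7⋅ℯ})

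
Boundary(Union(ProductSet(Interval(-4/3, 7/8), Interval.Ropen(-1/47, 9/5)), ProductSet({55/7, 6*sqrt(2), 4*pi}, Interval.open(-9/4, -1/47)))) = Union(ProductSet({-4/3, 7/8}, Interval(-1/47, 9/5)), ProductSet({55/7, 6*sqrt(2), 4*pi}, Interval(-9/4, -1/47)), ProductSet(Interval(-4/3, 7/8), {-1/47, 9/5}))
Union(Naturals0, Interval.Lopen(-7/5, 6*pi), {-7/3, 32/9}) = Union({-7/3}, Interval.Lopen(-7/5, 6*pi), Naturals0)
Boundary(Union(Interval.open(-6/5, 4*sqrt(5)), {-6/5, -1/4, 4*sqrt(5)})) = {-6/5, 4*sqrt(5)}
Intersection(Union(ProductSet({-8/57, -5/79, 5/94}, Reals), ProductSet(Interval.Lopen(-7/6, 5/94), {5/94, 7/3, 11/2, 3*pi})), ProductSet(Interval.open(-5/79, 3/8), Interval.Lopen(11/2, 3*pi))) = Union(ProductSet({5/94}, Interval.Lopen(11/2, 3*pi)), ProductSet(Interval.Lopen(-5/79, 5/94), {3*pi}))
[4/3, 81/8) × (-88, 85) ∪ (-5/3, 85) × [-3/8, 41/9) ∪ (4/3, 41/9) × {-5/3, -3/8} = ((-5/3, 85) × [-3/8, 41/9)) ∪ ([4/3, 81/8) × (-88, 85))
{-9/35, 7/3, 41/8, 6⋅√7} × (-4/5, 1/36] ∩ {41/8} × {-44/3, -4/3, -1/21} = {41/8} × {-1/21}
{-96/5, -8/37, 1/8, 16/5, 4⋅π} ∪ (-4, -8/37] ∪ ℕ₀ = {-96/5, 1/8, 16/5, 4⋅π} ∪ (-4, -8/37] ∪ ℕ₀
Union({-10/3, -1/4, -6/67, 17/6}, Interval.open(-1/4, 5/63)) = Union({-10/3, 17/6}, Interval.Ropen(-1/4, 5/63))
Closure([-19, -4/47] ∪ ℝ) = (-∞, ∞)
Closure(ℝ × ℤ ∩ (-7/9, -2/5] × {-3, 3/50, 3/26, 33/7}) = [-7/9, -2/5] × {-3}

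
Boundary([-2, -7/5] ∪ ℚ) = (-∞, -2] ∪ [-7/5, ∞)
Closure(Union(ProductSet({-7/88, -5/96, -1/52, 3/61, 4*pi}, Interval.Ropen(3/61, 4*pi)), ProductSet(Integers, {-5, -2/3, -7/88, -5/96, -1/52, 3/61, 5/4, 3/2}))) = Union(ProductSet({-7/88, -5/96, -1/52, 3/61, 4*pi}, Interval(3/61, 4*pi)), ProductSet(Integers, {-5, -2/3, -7/88, -5/96, -1/52, 3/61, 5/4, 3/2}))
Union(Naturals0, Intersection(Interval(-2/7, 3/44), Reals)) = Union(Interval(-2/7, 3/44), Naturals0)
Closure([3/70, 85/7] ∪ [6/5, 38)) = [3/70, 38]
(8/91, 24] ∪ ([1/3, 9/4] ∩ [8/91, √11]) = (8/91, 24]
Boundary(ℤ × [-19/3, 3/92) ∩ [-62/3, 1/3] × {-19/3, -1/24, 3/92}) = {-20, -19, …, 0} × {-19/3, -1/24}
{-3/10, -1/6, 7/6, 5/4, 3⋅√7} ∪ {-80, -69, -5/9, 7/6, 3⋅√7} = {-80, -69, -5/9, -3/10, -1/6, 7/6, 5/4, 3⋅√7}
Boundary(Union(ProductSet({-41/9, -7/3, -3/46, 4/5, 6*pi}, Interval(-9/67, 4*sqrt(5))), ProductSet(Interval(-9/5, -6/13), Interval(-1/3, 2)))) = Union(ProductSet({-9/5, -6/13}, Interval(-1/3, 2)), ProductSet({-41/9, -7/3, -3/46, 4/5, 6*pi}, Interval(-9/67, 4*sqrt(5))), ProductSet(Interval(-9/5, -6/13), {-1/3, 2}))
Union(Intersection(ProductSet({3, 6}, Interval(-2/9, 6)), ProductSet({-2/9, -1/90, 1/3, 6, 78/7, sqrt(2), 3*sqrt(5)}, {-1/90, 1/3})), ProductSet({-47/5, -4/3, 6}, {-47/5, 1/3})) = Union(ProductSet({6}, {-1/90, 1/3}), ProductSet({-47/5, -4/3, 6}, {-47/5, 1/3}))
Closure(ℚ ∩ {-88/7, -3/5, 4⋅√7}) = {-88/7, -3/5}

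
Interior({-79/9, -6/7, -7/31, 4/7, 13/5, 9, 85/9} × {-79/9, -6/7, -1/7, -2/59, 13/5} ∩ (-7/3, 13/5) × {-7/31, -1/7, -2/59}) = ∅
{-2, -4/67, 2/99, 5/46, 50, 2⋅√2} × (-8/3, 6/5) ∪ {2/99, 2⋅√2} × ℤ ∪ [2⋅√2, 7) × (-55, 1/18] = ({2/99, 2⋅√2} × ℤ) ∪ ([2⋅√2, 7) × (-55, 1/18]) ∪ ({-2, -4/67, 2/99, 5/46, 50, 2⋅√2} × (-8/3, 6/5))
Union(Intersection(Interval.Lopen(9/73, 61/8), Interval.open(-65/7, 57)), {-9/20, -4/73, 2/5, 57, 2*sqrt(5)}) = Union({-9/20, -4/73, 57}, Interval.Lopen(9/73, 61/8))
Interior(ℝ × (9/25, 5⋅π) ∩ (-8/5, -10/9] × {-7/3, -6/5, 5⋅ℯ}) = ∅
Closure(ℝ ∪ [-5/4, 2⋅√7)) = (-∞, ∞)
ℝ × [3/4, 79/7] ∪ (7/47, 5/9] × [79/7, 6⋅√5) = (ℝ × [3/4, 79/7]) ∪ ((7/47, 5/9] × [79/7, 6⋅√5))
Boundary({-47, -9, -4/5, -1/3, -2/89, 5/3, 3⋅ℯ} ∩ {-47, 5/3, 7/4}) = {-47, 5/3}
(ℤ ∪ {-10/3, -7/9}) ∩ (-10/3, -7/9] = {-3, -2, -1} ∪ {-7/9}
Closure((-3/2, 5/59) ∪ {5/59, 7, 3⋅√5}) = [-3/2, 5/59] ∪ {7, 3⋅√5}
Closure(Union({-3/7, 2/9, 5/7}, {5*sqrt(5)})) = {-3/7, 2/9, 5/7, 5*sqrt(5)}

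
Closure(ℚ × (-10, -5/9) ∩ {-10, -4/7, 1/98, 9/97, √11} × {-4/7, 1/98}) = {-10, -4/7, 1/98, 9/97} × {-4/7}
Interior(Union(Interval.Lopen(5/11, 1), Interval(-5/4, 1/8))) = Union(Interval.open(-5/4, 1/8), Interval.open(5/11, 1))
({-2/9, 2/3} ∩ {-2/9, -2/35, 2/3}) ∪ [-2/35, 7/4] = {-2/9} ∪ [-2/35, 7/4]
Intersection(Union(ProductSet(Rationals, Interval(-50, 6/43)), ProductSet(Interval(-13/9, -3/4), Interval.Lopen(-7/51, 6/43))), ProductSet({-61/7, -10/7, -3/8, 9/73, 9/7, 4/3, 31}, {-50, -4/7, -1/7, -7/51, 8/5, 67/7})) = ProductSet({-61/7, -10/7, -3/8, 9/73, 9/7, 4/3, 31}, {-50, -4/7, -1/7, -7/51})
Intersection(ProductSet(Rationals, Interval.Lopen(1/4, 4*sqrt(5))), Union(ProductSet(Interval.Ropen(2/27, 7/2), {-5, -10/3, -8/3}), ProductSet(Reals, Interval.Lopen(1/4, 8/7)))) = ProductSet(Rationals, Interval.Lopen(1/4, 8/7))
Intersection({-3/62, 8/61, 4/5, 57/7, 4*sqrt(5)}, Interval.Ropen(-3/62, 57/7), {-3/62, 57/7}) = {-3/62}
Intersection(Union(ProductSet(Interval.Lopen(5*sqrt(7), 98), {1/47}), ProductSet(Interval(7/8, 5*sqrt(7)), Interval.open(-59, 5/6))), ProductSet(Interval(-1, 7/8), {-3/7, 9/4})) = ProductSet({7/8}, {-3/7})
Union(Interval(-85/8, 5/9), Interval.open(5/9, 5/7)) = Interval.Ropen(-85/8, 5/7)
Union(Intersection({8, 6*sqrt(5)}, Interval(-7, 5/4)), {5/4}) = {5/4}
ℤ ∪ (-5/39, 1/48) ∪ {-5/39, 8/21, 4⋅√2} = ℤ ∪ [-5/39, 1/48) ∪ {8/21, 4⋅√2}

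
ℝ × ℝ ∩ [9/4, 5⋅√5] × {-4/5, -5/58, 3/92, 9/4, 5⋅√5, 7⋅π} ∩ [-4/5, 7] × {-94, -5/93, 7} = ∅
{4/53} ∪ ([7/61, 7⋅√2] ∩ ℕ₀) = {4/53} ∪ {1, 2, …, 9}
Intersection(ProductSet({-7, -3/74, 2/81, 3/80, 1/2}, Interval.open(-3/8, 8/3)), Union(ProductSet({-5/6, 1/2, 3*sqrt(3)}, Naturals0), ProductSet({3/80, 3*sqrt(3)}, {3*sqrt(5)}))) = ProductSet({1/2}, Range(0, 3, 1))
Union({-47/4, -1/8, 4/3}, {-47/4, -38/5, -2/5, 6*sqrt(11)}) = {-47/4, -38/5, -2/5, -1/8, 4/3, 6*sqrt(11)}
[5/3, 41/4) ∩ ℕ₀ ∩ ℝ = {2, 3, …, 10}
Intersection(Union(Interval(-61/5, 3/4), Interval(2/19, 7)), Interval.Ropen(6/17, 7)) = Interval.Ropen(6/17, 7)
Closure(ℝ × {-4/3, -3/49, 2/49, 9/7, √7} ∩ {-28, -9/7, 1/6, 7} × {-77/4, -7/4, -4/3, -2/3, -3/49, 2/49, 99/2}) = {-28, -9/7, 1/6, 7} × {-4/3, -3/49, 2/49}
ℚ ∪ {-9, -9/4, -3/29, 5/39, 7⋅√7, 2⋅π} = ℚ ∪ {7⋅√7, 2⋅π}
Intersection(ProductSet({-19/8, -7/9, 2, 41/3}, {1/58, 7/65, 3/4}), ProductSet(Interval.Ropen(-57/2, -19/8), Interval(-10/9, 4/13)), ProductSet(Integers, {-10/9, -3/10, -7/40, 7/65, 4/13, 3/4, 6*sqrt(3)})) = EmptySet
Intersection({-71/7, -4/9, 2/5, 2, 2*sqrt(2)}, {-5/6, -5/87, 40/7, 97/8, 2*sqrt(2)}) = {2*sqrt(2)}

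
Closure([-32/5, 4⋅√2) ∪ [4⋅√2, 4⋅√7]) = [-32/5, 4⋅√7]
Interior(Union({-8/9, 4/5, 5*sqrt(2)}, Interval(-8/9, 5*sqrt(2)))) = Interval.open(-8/9, 5*sqrt(2))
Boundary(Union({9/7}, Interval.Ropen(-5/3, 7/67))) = {-5/3, 7/67, 9/7}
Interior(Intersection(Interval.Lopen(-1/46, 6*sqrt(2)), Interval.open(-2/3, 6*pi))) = Interval.open(-1/46, 6*sqrt(2))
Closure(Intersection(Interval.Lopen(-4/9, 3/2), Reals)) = Interval(-4/9, 3/2)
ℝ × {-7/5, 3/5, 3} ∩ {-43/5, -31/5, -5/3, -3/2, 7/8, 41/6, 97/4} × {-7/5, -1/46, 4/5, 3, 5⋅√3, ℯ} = {-43/5, -31/5, -5/3, -3/2, 7/8, 41/6, 97/4} × {-7/5, 3}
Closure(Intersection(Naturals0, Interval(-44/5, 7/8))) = Range(0, 1, 1)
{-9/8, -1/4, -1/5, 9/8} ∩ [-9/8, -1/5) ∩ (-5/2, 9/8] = {-9/8, -1/4}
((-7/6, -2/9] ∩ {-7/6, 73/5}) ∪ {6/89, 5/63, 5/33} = {6/89, 5/63, 5/33}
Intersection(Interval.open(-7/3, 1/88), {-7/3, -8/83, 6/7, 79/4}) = {-8/83}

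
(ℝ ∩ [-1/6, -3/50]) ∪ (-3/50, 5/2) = [-1/6, 5/2)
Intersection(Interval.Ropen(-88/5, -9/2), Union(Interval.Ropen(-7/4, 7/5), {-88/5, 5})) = {-88/5}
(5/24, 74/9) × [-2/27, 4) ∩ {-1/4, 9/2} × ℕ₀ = {9/2} × {0, 1, 2, 3}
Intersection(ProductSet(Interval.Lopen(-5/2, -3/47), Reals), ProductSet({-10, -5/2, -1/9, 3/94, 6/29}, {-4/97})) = ProductSet({-1/9}, {-4/97})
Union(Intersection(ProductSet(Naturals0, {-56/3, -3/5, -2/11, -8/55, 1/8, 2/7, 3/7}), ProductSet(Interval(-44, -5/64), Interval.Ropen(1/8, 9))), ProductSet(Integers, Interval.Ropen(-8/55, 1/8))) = ProductSet(Integers, Interval.Ropen(-8/55, 1/8))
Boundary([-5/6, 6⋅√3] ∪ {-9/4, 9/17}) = {-9/4, -5/6, 6⋅√3}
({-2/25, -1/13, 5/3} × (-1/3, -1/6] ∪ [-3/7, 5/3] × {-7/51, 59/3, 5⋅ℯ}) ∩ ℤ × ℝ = {0, 1} × {-7/51, 59/3, 5⋅ℯ}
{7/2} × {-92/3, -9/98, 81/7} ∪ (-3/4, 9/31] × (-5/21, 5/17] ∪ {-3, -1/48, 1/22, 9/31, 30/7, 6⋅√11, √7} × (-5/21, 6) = ({7/2} × {-92/3, -9/98, 81/7}) ∪ ((-3/4, 9/31] × (-5/21, 5/17]) ∪ ({-3, -1/48, 1/22, 9/31, 30/7, 6⋅√11, √7} × (-5/21, 6))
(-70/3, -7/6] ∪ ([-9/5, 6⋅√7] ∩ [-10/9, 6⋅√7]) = (-70/3, -7/6] ∪ [-10/9, 6⋅√7]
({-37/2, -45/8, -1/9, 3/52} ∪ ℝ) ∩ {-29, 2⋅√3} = {-29, 2⋅√3}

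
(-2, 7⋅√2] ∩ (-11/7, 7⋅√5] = (-11/7, 7⋅√2]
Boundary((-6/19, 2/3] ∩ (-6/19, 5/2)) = {-6/19, 2/3}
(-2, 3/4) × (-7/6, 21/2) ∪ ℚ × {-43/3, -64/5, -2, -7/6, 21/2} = (ℚ × {-43/3, -64/5, -2, -7/6, 21/2}) ∪ ((-2, 3/4) × (-7/6, 21/2))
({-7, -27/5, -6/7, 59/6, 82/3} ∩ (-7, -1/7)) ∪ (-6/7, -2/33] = {-27/5} ∪ [-6/7, -2/33]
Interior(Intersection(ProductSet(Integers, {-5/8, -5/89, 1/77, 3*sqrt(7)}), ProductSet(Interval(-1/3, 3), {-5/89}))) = EmptySet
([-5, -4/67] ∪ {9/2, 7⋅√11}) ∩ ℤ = {-5, -4, …, -1}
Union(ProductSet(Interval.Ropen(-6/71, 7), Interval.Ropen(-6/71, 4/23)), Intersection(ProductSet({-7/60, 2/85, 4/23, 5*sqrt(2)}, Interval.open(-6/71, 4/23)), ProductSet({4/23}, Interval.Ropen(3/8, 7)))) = ProductSet(Interval.Ropen(-6/71, 7), Interval.Ropen(-6/71, 4/23))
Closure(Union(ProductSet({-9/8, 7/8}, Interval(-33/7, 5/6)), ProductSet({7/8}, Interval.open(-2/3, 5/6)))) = ProductSet({-9/8, 7/8}, Interval(-33/7, 5/6))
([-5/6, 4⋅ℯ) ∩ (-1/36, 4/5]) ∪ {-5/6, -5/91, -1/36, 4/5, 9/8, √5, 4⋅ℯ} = {-5/6, -5/91, 9/8, √5, 4⋅ℯ} ∪ [-1/36, 4/5]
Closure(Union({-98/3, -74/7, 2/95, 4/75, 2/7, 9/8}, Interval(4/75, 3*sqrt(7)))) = Union({-98/3, -74/7, 2/95}, Interval(4/75, 3*sqrt(7)))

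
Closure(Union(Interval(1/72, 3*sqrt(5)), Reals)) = Interval(-oo, oo)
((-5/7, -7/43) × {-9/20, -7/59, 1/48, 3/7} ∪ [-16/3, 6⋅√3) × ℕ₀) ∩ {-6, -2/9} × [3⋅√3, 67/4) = {-2/9} × {6, 7, …, 16}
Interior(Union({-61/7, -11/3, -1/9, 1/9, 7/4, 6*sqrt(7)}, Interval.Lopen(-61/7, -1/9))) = Interval.open(-61/7, -1/9)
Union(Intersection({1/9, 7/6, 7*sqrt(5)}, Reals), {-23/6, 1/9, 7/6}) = {-23/6, 1/9, 7/6, 7*sqrt(5)}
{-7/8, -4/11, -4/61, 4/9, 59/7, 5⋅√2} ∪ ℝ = ℝ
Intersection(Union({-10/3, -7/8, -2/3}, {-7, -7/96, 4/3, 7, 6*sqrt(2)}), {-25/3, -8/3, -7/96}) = {-7/96}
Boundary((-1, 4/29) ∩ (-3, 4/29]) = {-1, 4/29}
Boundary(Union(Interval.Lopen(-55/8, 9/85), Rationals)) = Union(Interval(-oo, -55/8), Interval(9/85, oo))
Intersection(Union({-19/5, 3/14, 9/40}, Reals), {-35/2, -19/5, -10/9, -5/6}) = {-35/2, -19/5, -10/9, -5/6}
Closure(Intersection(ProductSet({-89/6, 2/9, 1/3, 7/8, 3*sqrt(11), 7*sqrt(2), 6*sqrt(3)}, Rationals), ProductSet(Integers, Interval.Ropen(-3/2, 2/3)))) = EmptySet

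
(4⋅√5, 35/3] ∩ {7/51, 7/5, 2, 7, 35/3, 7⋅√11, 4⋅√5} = {35/3}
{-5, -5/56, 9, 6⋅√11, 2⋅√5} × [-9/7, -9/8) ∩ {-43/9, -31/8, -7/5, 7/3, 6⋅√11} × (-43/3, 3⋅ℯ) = {6⋅√11} × [-9/7, -9/8)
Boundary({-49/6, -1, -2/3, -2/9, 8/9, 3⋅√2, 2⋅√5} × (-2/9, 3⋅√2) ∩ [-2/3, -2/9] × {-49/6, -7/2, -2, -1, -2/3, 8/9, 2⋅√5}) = {-2/3, -2/9} × {8/9}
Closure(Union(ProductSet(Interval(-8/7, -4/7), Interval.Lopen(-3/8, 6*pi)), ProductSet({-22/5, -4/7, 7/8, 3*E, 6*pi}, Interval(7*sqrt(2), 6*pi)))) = Union(ProductSet({-22/5, -4/7, 7/8, 3*E, 6*pi}, Interval(7*sqrt(2), 6*pi)), ProductSet(Interval(-8/7, -4/7), Interval(-3/8, 6*pi)))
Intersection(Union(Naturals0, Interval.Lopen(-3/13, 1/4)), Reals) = Union(Interval.Lopen(-3/13, 1/4), Naturals0)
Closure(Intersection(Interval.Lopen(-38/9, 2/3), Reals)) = Interval(-38/9, 2/3)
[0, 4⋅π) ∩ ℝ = [0, 4⋅π)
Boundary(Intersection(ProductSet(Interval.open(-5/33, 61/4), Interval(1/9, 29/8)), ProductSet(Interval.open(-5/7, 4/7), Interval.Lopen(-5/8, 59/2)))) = Union(ProductSet({-5/33, 4/7}, Interval(1/9, 29/8)), ProductSet(Interval(-5/33, 4/7), {1/9, 29/8}))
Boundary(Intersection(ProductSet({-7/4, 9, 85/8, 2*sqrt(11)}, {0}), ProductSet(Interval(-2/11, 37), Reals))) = ProductSet({9, 85/8, 2*sqrt(11)}, {0})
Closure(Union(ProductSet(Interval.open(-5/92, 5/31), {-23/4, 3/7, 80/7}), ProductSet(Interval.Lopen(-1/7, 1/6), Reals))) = ProductSet(Interval(-1/7, 1/6), Reals)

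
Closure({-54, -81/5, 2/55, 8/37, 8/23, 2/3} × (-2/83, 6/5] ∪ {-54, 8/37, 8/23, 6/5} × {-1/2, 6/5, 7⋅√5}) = ({-54, -81/5, 2/55, 8/37, 8/23, 2/3} × [-2/83, 6/5]) ∪ ({-54, 8/37, 8/23, 6/5} × {-1/2, 6/5, 7⋅√5})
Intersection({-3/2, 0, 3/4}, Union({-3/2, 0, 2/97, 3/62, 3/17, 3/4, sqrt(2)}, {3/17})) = {-3/2, 0, 3/4}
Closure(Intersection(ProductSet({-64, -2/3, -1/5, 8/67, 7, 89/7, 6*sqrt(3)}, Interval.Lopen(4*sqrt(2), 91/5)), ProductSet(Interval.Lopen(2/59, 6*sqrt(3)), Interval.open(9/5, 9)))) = ProductSet({8/67, 7, 6*sqrt(3)}, Interval(4*sqrt(2), 9))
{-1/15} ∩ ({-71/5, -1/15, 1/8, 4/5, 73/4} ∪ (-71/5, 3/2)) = {-1/15}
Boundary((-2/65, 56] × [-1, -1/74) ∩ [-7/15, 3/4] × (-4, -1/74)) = ({-2/65, 3/4} × [-1, -1/74]) ∪ ([-2/65, 3/4] × {-1, -1/74})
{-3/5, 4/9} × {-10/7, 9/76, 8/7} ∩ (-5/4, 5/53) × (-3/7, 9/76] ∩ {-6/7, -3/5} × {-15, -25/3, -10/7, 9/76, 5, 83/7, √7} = {-3/5} × {9/76}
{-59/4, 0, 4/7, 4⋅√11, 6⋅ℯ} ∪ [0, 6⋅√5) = {-59/4, 6⋅ℯ} ∪ [0, 6⋅√5)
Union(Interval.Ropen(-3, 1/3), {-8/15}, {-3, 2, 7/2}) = Union({2, 7/2}, Interval.Ropen(-3, 1/3))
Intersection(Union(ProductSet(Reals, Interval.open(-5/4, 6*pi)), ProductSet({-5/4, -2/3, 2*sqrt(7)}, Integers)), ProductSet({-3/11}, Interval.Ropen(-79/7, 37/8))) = ProductSet({-3/11}, Interval.open(-5/4, 37/8))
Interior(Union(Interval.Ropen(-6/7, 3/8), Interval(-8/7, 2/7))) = Interval.open(-8/7, 3/8)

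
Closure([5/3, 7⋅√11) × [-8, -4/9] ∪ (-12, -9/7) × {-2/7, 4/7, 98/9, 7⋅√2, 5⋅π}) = ([5/3, 7⋅√11] × [-8, -4/9]) ∪ ([-12, -9/7] × {-2/7, 4/7, 98/9, 7⋅√2, 5⋅π})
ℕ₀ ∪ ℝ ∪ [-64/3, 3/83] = (-∞, ∞)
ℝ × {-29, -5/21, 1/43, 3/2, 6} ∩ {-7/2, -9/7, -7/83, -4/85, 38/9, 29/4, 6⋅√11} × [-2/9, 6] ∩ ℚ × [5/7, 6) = {-7/2, -9/7, -7/83, -4/85, 38/9, 29/4} × {3/2}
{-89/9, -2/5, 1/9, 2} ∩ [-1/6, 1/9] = {1/9}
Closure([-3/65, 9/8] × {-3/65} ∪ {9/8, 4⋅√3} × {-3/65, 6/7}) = ([-3/65, 9/8] × {-3/65}) ∪ ({9/8, 4⋅√3} × {-3/65, 6/7})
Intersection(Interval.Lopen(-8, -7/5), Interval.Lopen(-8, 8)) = Interval.Lopen(-8, -7/5)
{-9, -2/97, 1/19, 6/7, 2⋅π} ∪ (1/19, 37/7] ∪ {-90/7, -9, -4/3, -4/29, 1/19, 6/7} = {-90/7, -9, -4/3, -4/29, -2/97, 2⋅π} ∪ [1/19, 37/7]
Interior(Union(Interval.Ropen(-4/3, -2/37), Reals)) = Interval(-oo, oo)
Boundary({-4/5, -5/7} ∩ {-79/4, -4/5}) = {-4/5}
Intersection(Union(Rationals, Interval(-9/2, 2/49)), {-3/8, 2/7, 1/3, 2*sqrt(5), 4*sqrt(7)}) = {-3/8, 2/7, 1/3}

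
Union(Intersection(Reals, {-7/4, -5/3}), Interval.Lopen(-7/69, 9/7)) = Union({-7/4, -5/3}, Interval.Lopen(-7/69, 9/7))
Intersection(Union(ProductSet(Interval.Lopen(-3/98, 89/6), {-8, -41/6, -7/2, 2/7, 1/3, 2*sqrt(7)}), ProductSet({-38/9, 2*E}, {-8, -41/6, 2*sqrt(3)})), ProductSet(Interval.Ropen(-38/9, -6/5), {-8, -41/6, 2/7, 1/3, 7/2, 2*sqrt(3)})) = ProductSet({-38/9}, {-8, -41/6, 2*sqrt(3)})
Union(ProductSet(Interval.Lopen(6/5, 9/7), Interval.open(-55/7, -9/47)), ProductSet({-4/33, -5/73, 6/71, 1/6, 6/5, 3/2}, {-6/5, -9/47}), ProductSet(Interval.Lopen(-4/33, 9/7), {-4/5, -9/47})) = Union(ProductSet({-4/33, -5/73, 6/71, 1/6, 6/5, 3/2}, {-6/5, -9/47}), ProductSet(Interval.Lopen(-4/33, 9/7), {-4/5, -9/47}), ProductSet(Interval.Lopen(6/5, 9/7), Interval.open(-55/7, -9/47)))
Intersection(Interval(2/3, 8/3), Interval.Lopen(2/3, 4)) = Interval.Lopen(2/3, 8/3)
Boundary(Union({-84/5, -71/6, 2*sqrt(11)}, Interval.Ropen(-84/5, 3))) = {-84/5, 3, 2*sqrt(11)}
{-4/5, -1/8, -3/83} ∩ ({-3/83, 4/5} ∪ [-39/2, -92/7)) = {-3/83}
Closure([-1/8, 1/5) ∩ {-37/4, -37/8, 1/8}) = {1/8}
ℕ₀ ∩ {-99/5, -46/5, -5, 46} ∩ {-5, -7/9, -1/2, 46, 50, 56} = {46}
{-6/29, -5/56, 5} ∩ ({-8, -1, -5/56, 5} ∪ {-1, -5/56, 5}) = {-5/56, 5}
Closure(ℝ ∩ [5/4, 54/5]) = [5/4, 54/5]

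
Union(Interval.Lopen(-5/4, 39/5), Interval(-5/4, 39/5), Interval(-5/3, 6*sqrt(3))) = Interval(-5/3, 6*sqrt(3))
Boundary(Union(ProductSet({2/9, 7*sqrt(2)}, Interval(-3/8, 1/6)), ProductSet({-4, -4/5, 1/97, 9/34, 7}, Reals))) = Union(ProductSet({2/9, 7*sqrt(2)}, Interval(-3/8, 1/6)), ProductSet({-4, -4/5, 1/97, 9/34, 7}, Reals))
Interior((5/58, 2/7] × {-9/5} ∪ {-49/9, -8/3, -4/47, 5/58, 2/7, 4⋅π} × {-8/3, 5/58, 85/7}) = ∅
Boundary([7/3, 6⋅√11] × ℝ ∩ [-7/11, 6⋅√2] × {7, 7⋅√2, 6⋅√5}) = [7/3, 6⋅√2] × {7, 7⋅√2, 6⋅√5}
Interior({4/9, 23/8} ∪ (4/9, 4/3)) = (4/9, 4/3)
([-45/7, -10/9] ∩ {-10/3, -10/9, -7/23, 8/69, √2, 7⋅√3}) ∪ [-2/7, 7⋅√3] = {-10/3, -10/9} ∪ [-2/7, 7⋅√3]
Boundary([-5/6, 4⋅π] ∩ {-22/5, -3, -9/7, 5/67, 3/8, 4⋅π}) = {5/67, 3/8, 4⋅π}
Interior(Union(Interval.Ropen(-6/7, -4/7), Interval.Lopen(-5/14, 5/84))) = Union(Interval.open(-6/7, -4/7), Interval.open(-5/14, 5/84))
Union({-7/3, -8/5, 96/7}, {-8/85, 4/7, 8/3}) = {-7/3, -8/5, -8/85, 4/7, 8/3, 96/7}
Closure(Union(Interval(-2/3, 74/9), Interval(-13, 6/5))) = Interval(-13, 74/9)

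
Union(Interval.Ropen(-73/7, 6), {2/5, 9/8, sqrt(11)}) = Interval.Ropen(-73/7, 6)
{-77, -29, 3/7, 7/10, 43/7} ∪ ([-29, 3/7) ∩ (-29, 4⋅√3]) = {-77, 7/10, 43/7} ∪ [-29, 3/7]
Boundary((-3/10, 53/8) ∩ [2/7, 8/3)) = {2/7, 8/3}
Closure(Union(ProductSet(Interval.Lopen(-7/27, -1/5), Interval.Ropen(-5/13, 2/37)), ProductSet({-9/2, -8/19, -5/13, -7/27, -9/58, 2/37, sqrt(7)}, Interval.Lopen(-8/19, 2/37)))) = Union(ProductSet({-7/27, -1/5}, Interval(-5/13, 2/37)), ProductSet({-9/2, -8/19, -5/13, -7/27, -9/58, 2/37, sqrt(7)}, Interval(-8/19, 2/37)), ProductSet(Interval(-7/27, -1/5), {-5/13, 2/37}), ProductSet(Interval.Lopen(-7/27, -1/5), Interval.Ropen(-5/13, 2/37)))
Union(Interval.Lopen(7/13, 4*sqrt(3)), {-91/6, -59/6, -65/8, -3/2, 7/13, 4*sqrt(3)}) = Union({-91/6, -59/6, -65/8, -3/2}, Interval(7/13, 4*sqrt(3)))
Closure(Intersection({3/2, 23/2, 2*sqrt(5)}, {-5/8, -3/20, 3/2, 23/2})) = {3/2, 23/2}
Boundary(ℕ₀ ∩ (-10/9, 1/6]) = {0}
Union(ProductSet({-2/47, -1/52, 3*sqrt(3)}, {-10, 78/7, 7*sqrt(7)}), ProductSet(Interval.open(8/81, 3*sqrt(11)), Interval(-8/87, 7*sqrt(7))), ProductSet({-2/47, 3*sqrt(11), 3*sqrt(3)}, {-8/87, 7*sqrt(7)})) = Union(ProductSet({-2/47, -1/52, 3*sqrt(3)}, {-10, 78/7, 7*sqrt(7)}), ProductSet({-2/47, 3*sqrt(11), 3*sqrt(3)}, {-8/87, 7*sqrt(7)}), ProductSet(Interval.open(8/81, 3*sqrt(11)), Interval(-8/87, 7*sqrt(7))))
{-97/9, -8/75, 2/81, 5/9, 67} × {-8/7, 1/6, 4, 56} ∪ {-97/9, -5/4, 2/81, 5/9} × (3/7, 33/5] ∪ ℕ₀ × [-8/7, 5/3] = (ℕ₀ × [-8/7, 5/3]) ∪ ({-97/9, -5/4, 2/81, 5/9} × (3/7, 33/5]) ∪ ({-97/9, -8/75, 2/81, 5/9, 67} × {-8/7, 1/6, 4, 56})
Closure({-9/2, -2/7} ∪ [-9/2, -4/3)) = [-9/2, -4/3] ∪ {-2/7}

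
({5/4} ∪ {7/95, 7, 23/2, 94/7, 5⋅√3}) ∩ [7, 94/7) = {7, 23/2, 5⋅√3}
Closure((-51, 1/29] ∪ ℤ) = ℤ ∪ [-51, 1/29]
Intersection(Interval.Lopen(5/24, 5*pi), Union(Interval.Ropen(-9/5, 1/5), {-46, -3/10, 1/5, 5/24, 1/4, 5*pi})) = {1/4, 5*pi}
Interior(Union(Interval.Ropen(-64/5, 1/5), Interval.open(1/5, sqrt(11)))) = Union(Interval.open(-64/5, 1/5), Interval.open(1/5, sqrt(11)))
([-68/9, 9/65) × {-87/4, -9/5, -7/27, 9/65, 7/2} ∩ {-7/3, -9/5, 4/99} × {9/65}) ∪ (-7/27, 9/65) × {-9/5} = ({-7/3, -9/5, 4/99} × {9/65}) ∪ ((-7/27, 9/65) × {-9/5})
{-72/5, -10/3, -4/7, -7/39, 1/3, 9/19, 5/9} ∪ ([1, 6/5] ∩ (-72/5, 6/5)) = {-72/5, -10/3, -4/7, -7/39, 1/3, 9/19, 5/9} ∪ [1, 6/5)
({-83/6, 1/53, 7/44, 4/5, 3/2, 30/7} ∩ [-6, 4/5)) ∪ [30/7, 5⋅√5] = {1/53, 7/44} ∪ [30/7, 5⋅√5]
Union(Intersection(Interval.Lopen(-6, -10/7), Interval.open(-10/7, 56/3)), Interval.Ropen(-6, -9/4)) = Interval.Ropen(-6, -9/4)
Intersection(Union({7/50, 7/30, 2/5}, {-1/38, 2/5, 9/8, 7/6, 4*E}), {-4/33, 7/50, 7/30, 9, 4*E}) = {7/50, 7/30, 4*E}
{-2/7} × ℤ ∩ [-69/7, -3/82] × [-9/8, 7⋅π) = {-2/7} × {-1, 0, …, 21}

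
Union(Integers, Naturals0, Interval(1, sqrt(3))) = Union(Integers, Interval(1, sqrt(3)))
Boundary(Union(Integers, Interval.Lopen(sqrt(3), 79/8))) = Union(Complement(Integers, Interval.open(sqrt(3), 79/8)), {79/8, sqrt(3)})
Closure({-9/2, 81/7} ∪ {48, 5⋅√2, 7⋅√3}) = {-9/2, 81/7, 48, 5⋅√2, 7⋅√3}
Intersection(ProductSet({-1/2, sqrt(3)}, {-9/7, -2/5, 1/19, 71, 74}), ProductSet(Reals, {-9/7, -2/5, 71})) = ProductSet({-1/2, sqrt(3)}, {-9/7, -2/5, 71})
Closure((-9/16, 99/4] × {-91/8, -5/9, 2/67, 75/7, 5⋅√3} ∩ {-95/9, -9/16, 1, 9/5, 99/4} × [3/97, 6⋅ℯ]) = {1, 9/5, 99/4} × {75/7, 5⋅√3}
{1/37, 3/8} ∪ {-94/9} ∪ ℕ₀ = {-94/9, 1/37, 3/8} ∪ ℕ₀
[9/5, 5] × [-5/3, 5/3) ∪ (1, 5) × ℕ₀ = ((1, 5) × ℕ₀) ∪ ([9/5, 5] × [-5/3, 5/3))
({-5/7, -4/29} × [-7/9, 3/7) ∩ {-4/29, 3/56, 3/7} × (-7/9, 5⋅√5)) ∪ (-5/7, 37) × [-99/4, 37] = (-5/7, 37) × [-99/4, 37]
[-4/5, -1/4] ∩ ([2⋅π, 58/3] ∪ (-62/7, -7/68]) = [-4/5, -1/4]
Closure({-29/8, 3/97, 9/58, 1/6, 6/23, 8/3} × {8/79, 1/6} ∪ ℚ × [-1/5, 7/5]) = ℝ × [-1/5, 7/5]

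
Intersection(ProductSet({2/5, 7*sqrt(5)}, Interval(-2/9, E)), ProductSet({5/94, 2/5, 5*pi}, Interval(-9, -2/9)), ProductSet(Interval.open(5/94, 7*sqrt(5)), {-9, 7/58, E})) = EmptySet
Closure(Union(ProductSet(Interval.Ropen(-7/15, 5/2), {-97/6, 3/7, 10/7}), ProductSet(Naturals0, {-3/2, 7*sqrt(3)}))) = Union(ProductSet(Interval(-7/15, 5/2), {-97/6, 3/7, 10/7}), ProductSet(Naturals0, {-3/2, 7*sqrt(3)}))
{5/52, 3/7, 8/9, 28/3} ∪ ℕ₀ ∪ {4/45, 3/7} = ℕ₀ ∪ {4/45, 5/52, 3/7, 8/9, 28/3}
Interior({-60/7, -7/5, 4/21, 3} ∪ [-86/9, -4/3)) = (-86/9, -4/3)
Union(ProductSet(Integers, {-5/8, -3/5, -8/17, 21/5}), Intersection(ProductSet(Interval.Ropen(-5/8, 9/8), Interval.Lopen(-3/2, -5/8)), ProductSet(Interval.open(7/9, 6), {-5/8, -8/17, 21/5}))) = Union(ProductSet(Integers, {-5/8, -3/5, -8/17, 21/5}), ProductSet(Interval.open(7/9, 9/8), {-5/8}))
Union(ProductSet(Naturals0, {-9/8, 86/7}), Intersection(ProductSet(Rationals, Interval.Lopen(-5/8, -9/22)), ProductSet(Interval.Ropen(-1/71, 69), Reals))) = Union(ProductSet(Intersection(Interval.Ropen(-1/71, 69), Rationals), Interval.Lopen(-5/8, -9/22)), ProductSet(Naturals0, {-9/8, 86/7}))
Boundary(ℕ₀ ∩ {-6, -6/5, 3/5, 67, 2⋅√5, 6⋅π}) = {67}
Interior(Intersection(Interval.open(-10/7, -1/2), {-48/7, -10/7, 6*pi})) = EmptySet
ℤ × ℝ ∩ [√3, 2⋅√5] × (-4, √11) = {2, 3, 4} × (-4, √11)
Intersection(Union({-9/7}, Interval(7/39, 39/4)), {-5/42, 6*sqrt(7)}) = EmptySet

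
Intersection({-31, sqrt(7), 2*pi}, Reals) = {-31, sqrt(7), 2*pi}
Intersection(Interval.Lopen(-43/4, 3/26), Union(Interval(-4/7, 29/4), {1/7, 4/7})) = Interval(-4/7, 3/26)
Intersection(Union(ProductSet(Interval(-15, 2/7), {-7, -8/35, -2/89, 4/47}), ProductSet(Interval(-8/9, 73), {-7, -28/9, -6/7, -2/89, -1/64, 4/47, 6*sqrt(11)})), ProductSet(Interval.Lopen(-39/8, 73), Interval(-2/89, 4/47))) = Union(ProductSet(Interval.Lopen(-39/8, 2/7), {-2/89, 4/47}), ProductSet(Interval(-8/9, 73), {-2/89, -1/64, 4/47}))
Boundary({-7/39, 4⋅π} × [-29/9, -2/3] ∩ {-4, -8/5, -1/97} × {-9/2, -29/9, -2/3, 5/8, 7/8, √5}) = ∅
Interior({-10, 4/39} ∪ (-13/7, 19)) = (-13/7, 19)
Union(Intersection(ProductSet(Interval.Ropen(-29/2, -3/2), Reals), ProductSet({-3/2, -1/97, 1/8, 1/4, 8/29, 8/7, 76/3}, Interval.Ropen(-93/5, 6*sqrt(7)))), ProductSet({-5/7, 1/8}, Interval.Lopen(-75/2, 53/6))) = ProductSet({-5/7, 1/8}, Interval.Lopen(-75/2, 53/6))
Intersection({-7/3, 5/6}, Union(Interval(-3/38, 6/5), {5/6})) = {5/6}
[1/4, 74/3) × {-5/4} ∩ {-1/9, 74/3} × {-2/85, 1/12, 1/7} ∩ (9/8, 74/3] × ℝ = ∅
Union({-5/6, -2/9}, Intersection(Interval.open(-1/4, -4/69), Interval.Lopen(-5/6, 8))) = Union({-5/6}, Interval.open(-1/4, -4/69))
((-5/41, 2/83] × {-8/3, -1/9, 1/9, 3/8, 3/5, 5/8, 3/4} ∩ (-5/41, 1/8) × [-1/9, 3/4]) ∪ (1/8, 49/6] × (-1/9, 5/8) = ((1/8, 49/6] × (-1/9, 5/8)) ∪ ((-5/41, 2/83] × {-1/9, 1/9, 3/8, 3/5, 5/8, 3/4})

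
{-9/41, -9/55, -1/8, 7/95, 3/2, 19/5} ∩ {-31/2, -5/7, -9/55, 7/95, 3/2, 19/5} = {-9/55, 7/95, 3/2, 19/5}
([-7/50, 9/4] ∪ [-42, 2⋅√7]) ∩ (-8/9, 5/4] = (-8/9, 5/4]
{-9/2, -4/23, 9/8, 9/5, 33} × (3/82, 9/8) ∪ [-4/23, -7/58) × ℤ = ([-4/23, -7/58) × ℤ) ∪ ({-9/2, -4/23, 9/8, 9/5, 33} × (3/82, 9/8))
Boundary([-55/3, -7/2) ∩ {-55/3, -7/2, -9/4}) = {-55/3}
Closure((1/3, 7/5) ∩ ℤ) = {1}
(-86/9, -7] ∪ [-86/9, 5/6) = [-86/9, 5/6)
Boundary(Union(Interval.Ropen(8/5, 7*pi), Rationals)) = Union(Interval(-oo, 8/5), Interval(7*pi, oo))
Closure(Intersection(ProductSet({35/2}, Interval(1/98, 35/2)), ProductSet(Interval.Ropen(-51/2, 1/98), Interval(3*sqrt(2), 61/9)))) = EmptySet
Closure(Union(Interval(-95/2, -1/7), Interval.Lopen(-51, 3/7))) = Interval(-51, 3/7)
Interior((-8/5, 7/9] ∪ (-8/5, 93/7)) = (-8/5, 93/7)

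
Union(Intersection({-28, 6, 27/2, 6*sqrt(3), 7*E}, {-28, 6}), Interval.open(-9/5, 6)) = Union({-28}, Interval.Lopen(-9/5, 6))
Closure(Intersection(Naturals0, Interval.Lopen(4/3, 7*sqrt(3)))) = Range(2, 13, 1)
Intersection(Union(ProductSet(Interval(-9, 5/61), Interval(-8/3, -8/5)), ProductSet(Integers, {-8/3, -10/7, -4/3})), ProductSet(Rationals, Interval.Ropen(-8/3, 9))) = Union(ProductSet(Integers, {-8/3, -10/7, -4/3}), ProductSet(Intersection(Interval(-9, 5/61), Rationals), Interval(-8/3, -8/5)))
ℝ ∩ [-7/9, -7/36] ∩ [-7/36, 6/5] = {-7/36}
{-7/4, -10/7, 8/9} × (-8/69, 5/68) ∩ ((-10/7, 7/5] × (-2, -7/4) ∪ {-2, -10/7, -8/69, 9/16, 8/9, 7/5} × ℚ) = {-10/7, 8/9} × (ℚ ∩ (-8/69, 5/68))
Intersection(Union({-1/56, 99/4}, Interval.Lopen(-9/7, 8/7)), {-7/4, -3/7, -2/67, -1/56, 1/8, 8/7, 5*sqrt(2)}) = {-3/7, -2/67, -1/56, 1/8, 8/7}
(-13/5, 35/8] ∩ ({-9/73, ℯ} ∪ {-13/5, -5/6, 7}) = {-5/6, -9/73, ℯ}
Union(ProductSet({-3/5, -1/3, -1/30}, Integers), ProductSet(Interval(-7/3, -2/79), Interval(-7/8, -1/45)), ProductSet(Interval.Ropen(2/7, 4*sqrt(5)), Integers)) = Union(ProductSet(Interval(-7/3, -2/79), Interval(-7/8, -1/45)), ProductSet(Union({-3/5, -1/3, -1/30}, Interval.Ropen(2/7, 4*sqrt(5))), Integers))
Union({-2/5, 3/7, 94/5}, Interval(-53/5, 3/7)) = Union({94/5}, Interval(-53/5, 3/7))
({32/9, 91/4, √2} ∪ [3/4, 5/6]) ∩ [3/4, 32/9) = [3/4, 5/6] ∪ {√2}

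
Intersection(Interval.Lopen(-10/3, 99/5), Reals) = Interval.Lopen(-10/3, 99/5)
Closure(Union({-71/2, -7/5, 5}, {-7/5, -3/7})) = {-71/2, -7/5, -3/7, 5}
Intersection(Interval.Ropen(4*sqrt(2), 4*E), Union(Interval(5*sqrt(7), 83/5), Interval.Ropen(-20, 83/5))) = Interval.Ropen(4*sqrt(2), 4*E)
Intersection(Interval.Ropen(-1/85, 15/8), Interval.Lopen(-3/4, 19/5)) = Interval.Ropen(-1/85, 15/8)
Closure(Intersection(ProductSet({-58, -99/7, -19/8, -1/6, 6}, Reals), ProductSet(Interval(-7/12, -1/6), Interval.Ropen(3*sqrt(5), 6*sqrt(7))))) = ProductSet({-1/6}, Interval(3*sqrt(5), 6*sqrt(7)))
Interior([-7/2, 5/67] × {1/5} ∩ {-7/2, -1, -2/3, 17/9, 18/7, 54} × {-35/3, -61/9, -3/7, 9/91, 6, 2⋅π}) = ∅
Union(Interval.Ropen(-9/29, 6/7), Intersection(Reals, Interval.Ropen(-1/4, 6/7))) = Interval.Ropen(-9/29, 6/7)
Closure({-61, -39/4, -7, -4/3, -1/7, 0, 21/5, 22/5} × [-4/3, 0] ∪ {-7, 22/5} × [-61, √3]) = ({-7, 22/5} × [-61, √3]) ∪ ({-61, -39/4, -7, -4/3, -1/7, 0, 21/5, 22/5} × [-4/3, 0])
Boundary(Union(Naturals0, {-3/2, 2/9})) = Union({-3/2, 2/9}, Naturals0)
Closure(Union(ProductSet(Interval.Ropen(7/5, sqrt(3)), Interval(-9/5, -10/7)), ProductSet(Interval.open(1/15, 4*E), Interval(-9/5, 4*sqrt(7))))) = ProductSet(Interval(1/15, 4*E), Interval(-9/5, 4*sqrt(7)))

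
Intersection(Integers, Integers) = Integers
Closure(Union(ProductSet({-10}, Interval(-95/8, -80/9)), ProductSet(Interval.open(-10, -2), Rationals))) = ProductSet(Interval(-10, -2), Reals)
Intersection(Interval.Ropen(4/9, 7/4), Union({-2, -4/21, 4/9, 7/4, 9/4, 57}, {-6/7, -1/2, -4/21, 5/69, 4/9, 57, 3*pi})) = {4/9}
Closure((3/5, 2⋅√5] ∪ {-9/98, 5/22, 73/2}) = {-9/98, 5/22, 73/2} ∪ [3/5, 2⋅√5]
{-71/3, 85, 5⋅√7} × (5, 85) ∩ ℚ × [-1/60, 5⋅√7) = {-71/3, 85} × (5, 5⋅√7)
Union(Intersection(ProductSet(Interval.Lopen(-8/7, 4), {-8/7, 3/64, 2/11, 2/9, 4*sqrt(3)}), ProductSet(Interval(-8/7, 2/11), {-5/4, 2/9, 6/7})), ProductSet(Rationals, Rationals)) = Union(ProductSet(Interval.Lopen(-8/7, 2/11), {2/9}), ProductSet(Rationals, Rationals))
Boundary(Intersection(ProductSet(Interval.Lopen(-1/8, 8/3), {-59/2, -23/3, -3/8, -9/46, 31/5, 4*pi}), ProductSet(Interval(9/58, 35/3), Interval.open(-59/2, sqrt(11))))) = ProductSet(Interval(9/58, 8/3), {-23/3, -3/8, -9/46})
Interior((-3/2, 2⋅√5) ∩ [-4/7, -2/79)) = (-4/7, -2/79)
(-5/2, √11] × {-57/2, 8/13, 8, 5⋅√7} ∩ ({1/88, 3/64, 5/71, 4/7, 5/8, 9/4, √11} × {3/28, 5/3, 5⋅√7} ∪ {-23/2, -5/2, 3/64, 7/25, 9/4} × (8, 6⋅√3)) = {1/88, 3/64, 5/71, 4/7, 5/8, 9/4, √11} × {5⋅√7}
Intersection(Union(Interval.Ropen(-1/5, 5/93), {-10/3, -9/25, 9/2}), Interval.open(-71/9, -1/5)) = {-10/3, -9/25}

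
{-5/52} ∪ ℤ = ℤ ∪ {-5/52}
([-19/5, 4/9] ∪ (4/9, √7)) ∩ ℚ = ℚ ∩ [-19/5, √7)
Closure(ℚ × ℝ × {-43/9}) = ℝ × ℝ × {-43/9}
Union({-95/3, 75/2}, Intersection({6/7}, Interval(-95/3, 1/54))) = {-95/3, 75/2}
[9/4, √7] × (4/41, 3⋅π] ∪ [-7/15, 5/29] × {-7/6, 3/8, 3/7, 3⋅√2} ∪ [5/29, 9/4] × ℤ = ([5/29, 9/4] × ℤ) ∪ ([-7/15, 5/29] × {-7/6, 3/8, 3/7, 3⋅√2}) ∪ ([9/4, √7] × (4/41, 3⋅π])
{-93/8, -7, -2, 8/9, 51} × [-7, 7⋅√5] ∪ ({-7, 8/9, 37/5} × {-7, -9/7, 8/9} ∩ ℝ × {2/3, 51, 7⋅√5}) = {-93/8, -7, -2, 8/9, 51} × [-7, 7⋅√5]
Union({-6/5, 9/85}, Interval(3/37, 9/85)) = Union({-6/5}, Interval(3/37, 9/85))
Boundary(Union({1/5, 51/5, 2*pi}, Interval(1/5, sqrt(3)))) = {1/5, 51/5, sqrt(3), 2*pi}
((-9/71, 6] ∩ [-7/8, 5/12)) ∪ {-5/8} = {-5/8} ∪ (-9/71, 5/12)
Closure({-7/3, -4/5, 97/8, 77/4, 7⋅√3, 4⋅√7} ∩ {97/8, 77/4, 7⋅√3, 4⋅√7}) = {97/8, 77/4, 7⋅√3, 4⋅√7}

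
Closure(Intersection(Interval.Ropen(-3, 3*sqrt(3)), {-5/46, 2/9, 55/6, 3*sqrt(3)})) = {-5/46, 2/9}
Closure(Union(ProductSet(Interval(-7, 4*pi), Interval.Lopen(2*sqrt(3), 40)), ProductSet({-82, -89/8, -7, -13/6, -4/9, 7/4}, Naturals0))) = Union(ProductSet({-82, -89/8, -7, -13/6, -4/9, 7/4}, Union(Complement(Naturals0, Interval.open(2*sqrt(3), 40)), Naturals0)), ProductSet(Interval(-7, 4*pi), Interval(2*sqrt(3), 40)))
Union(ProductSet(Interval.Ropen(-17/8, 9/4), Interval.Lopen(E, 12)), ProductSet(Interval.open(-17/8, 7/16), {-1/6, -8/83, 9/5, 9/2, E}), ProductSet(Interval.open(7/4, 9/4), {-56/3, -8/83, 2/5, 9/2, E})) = Union(ProductSet(Interval.open(-17/8, 7/16), {-1/6, -8/83, 9/5, 9/2, E}), ProductSet(Interval.Ropen(-17/8, 9/4), Interval.Lopen(E, 12)), ProductSet(Interval.open(7/4, 9/4), {-56/3, -8/83, 2/5, 9/2, E}))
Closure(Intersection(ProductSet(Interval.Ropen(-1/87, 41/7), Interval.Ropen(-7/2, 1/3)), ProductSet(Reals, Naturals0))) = ProductSet(Interval(-1/87, 41/7), Range(0, 1, 1))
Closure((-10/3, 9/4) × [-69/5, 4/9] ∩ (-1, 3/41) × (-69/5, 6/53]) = ({-1, 3/41} × [-69/5, 6/53]) ∪ ([-1, 3/41] × {-69/5, 6/53}) ∪ ((-1, 3/41) × (-69/5, 6/53])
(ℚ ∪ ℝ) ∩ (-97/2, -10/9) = (-97/2, -10/9)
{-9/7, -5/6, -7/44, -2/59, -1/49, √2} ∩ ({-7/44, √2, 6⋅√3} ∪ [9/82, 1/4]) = {-7/44, √2}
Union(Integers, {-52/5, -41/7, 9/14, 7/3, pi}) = Union({-52/5, -41/7, 9/14, 7/3, pi}, Integers)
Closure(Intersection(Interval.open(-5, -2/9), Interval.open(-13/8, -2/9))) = Interval(-13/8, -2/9)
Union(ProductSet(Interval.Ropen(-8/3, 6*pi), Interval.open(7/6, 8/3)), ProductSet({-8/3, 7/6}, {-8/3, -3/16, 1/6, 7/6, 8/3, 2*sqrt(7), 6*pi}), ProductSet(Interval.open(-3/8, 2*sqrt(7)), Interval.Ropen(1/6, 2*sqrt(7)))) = Union(ProductSet({-8/3, 7/6}, {-8/3, -3/16, 1/6, 7/6, 8/3, 2*sqrt(7), 6*pi}), ProductSet(Interval.Ropen(-8/3, 6*pi), Interval.open(7/6, 8/3)), ProductSet(Interval.open(-3/8, 2*sqrt(7)), Interval.Ropen(1/6, 2*sqrt(7))))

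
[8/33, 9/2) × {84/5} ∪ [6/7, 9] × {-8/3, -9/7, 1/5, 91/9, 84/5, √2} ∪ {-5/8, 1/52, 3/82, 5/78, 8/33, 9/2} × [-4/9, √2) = ([8/33, 9/2) × {84/5}) ∪ ({-5/8, 1/52, 3/82, 5/78, 8/33, 9/2} × [-4/9, √2)) ∪ ([6/7, 9] × {-8/3, -9/7, 1/5, 91/9, 84/5, √2})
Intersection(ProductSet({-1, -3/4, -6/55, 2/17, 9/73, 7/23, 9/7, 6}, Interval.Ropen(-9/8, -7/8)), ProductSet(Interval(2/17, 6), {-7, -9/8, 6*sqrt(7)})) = ProductSet({2/17, 9/73, 7/23, 9/7, 6}, {-9/8})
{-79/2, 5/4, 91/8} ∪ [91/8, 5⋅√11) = {-79/2, 5/4} ∪ [91/8, 5⋅√11)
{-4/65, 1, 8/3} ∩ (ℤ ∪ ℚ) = {-4/65, 1, 8/3}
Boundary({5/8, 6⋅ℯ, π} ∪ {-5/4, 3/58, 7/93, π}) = {-5/4, 3/58, 7/93, 5/8, 6⋅ℯ, π}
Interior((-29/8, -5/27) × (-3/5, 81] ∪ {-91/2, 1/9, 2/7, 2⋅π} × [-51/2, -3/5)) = (-29/8, -5/27) × (-3/5, 81)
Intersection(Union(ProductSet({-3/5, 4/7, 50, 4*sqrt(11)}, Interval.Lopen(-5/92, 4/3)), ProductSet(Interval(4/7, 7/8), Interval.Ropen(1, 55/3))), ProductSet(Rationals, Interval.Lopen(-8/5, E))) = Union(ProductSet({-3/5, 4/7, 50}, Interval.Lopen(-5/92, 4/3)), ProductSet(Intersection(Interval(4/7, 7/8), Rationals), Interval(1, E)))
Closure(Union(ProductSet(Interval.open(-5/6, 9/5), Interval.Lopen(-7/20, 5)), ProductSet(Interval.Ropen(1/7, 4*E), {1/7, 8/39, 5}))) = Union(ProductSet({-5/6, 9/5}, Interval(-7/20, 5)), ProductSet(Interval(-5/6, 9/5), {-7/20, 5}), ProductSet(Interval.open(-5/6, 9/5), Interval.Lopen(-7/20, 5)), ProductSet(Interval(1/7, 4*E), {1/7, 8/39, 5}))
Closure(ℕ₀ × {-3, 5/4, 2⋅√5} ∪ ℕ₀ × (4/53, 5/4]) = ℕ₀ × ({-3, 2⋅√5} ∪ [4/53, 5/4])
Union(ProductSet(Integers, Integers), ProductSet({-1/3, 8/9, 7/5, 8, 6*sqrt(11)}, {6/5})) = Union(ProductSet({-1/3, 8/9, 7/5, 8, 6*sqrt(11)}, {6/5}), ProductSet(Integers, Integers))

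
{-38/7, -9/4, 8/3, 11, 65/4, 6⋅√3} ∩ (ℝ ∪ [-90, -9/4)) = {-38/7, -9/4, 8/3, 11, 65/4, 6⋅√3}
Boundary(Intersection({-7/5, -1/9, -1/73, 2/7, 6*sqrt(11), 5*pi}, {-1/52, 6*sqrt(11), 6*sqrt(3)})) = {6*sqrt(11)}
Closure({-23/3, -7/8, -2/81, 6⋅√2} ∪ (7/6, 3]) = {-23/3, -7/8, -2/81, 6⋅√2} ∪ [7/6, 3]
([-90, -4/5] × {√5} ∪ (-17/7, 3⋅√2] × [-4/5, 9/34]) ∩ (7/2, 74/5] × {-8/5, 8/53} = (7/2, 3⋅√2] × {8/53}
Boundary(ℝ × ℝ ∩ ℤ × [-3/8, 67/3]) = ℤ × [-3/8, 67/3]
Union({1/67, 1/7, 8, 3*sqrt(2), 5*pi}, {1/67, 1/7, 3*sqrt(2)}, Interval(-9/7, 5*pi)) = Interval(-9/7, 5*pi)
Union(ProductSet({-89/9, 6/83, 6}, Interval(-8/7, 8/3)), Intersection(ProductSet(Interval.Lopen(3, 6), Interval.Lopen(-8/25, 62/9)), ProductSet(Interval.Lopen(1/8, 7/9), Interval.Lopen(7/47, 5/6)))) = ProductSet({-89/9, 6/83, 6}, Interval(-8/7, 8/3))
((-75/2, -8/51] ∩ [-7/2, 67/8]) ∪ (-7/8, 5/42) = [-7/2, 5/42)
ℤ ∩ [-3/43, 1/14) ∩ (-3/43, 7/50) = {0}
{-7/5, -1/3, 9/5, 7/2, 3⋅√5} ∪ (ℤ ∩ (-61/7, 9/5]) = {-8, -7, …, 1} ∪ {-7/5, -1/3, 9/5, 7/2, 3⋅√5}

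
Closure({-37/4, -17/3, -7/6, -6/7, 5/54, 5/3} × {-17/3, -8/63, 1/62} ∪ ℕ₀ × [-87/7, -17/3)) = (ℕ₀ × [-87/7, -17/3]) ∪ ({-37/4, -17/3, -7/6, -6/7, 5/54, 5/3} × {-17/3, -8/63, 1/62})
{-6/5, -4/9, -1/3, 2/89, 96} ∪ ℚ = ℚ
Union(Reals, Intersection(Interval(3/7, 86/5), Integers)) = Union(Range(1, 18, 1), Reals)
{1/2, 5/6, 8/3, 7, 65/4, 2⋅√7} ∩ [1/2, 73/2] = {1/2, 5/6, 8/3, 7, 65/4, 2⋅√7}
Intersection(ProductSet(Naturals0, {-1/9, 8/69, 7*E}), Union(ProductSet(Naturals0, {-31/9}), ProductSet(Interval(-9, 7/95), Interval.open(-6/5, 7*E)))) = ProductSet(Range(0, 1, 1), {-1/9, 8/69})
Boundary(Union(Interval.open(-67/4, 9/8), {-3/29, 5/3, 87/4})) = {-67/4, 9/8, 5/3, 87/4}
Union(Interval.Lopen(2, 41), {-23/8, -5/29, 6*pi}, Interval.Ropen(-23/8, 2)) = Union(Interval.Ropen(-23/8, 2), Interval.Lopen(2, 41))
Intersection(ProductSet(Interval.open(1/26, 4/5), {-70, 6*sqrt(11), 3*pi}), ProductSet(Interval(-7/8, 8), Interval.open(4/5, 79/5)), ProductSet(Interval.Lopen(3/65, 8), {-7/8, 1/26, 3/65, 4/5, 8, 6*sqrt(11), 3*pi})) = ProductSet(Interval.open(3/65, 4/5), {3*pi})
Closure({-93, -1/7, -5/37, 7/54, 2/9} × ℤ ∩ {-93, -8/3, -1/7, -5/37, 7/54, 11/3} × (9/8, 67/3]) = {-93, -1/7, -5/37, 7/54} × {2, 3, …, 22}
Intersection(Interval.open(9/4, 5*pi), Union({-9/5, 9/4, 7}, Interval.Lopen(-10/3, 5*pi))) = Interval.open(9/4, 5*pi)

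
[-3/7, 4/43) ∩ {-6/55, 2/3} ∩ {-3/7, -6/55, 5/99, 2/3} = {-6/55}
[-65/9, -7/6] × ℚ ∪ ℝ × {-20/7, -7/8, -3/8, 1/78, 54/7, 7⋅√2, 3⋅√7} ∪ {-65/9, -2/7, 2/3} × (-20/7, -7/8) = ([-65/9, -7/6] × ℚ) ∪ ({-65/9, -2/7, 2/3} × (-20/7, -7/8)) ∪ (ℝ × {-20/7, -7/8, -3/8, 1/78, 54/7, 7⋅√2, 3⋅√7})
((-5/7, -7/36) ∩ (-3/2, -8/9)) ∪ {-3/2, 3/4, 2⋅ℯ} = {-3/2, 3/4, 2⋅ℯ}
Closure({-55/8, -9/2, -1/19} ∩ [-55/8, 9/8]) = {-55/8, -9/2, -1/19}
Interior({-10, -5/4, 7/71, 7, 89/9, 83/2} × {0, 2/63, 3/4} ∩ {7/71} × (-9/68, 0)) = ∅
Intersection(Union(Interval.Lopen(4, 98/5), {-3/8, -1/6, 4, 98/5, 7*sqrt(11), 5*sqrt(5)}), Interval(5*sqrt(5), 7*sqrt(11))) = Union({7*sqrt(11)}, Interval(5*sqrt(5), 98/5))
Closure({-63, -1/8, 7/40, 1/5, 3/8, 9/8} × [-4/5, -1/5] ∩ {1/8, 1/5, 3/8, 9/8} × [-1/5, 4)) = {1/5, 3/8, 9/8} × {-1/5}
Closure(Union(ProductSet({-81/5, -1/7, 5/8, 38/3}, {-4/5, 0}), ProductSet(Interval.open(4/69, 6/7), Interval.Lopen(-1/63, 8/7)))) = Union(ProductSet({4/69, 6/7}, Interval(-1/63, 8/7)), ProductSet({-81/5, -1/7, 5/8, 38/3}, {-4/5, 0}), ProductSet(Interval(4/69, 6/7), {-1/63, 8/7}), ProductSet(Interval.open(4/69, 6/7), Interval.Lopen(-1/63, 8/7)))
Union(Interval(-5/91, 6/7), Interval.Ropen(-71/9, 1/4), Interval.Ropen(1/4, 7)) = Interval.Ropen(-71/9, 7)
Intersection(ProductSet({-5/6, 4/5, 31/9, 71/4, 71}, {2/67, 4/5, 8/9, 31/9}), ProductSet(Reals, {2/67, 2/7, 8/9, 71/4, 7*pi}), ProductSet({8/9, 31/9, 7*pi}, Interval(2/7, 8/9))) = ProductSet({31/9}, {8/9})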